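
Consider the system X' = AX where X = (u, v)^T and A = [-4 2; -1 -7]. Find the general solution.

Coefficient matrix A = [[-4, 2], [-1, -7]].
Characteristic polynomial det(A - λI) = λ^2 + 11λ + 30 = 0.
Eigenvalues λ = -5, -6.
For λ=-5: (A-λI) row 1 is [1, 2], so an eigenvector is (-2, 1).
For λ=-6: (A-λI) row 1 is [2, 2], so an eigenvector is (-1, 1).
General solution: c_1e^(-5t)(-2,1) + c_2e^(-6t)(-1,1).

u(t) = -2c_1e^(-5t) - c_2e^(-6t), v(t) = c_1e^(-5t) + c_2e^(-6t)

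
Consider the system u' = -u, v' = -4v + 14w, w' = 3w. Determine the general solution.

Coefficient matrix A = [[-1, 0, 0], [0, -4, 14], [0, 0, 3]].
det(A - λI) = 0 gives eigenvalues λ = -1, -4, 3.
For λ=-1: eigenvector (1,0,0).
For λ=-4: eigenvector (0,1,0).
For λ=3: eigenvector (0,2,1).
General solution: C_1e^(-t)(1,0,0) + C_2e^(-4t)(0,1,0) + C_3e^(3t)(0,2,1).

u(t) = C_1e^(-t), v(t) = C_2e^(-4t) + 2C_3e^(3t), w(t) = C_3e^(3t)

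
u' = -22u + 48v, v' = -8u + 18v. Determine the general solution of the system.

Coefficient matrix A = [[-22, 48], [-8, 18]].
Characteristic polynomial det(A - λI) = λ^2 + 4λ - 12 = 0.
Eigenvalues λ = -6, 2.
For λ=-6: (A-λI) row 1 is [-16, 48], so an eigenvector is (-3, -1).
For λ=2: (A-λI) row 1 is [-24, 48], so an eigenvector is (-2, -1).
General solution: C_1e^(-6t)(-3,-1) + C_2e^(2t)(-2,-1).

u(t) = -3C_1e^(-6t) - 2C_2e^(2t), v(t) = -C_1e^(-6t) - C_2e^(2t)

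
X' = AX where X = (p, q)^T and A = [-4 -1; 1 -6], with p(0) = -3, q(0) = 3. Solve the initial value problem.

Coefficient matrix A = [[-4, -1], [1, -6]].
Characteristic polynomial det(A - λI) = λ^2 + 10λ + 25 = 0.
Single eigenvalue λ = -5 with algebraic multiplicity 2.
Eigenvector v = (1,1); generalized eigenvector w with (A-λI)w=v is (-1,-2).
General solution: e^(-5t)[c_1·v + c_2·(t·v + w)].
Applying p(0)=-3, q(0)=3 gives c_1=-9, c_2=-6.

p(t) = -6te^(-5t) - 3e^(-5t), q(t) = -6te^(-5t) + 3e^(-5t)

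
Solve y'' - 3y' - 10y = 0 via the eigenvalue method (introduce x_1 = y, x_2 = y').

Let x_1 = y, x_2 = y'. Then x_1' = x_2 and x_2' = 10x_1 + 3x_2.
A = [[0,1],[10,3]]; det(A-λI) = λ^2 - 3λ - 10.
Eigenvalues λ = -2, 5 with eigenvectors (1,-2), (1,5).

y(t) = C_1e^(-2t) + C_2e^(5t)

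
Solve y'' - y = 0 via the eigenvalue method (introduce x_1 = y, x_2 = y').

Let x_1 = y, x_2 = y'. Then x_1' = x_2 and x_2' = x_1.
A = [[0,1],[1,0]]; det(A-λI) = λ^2 - 1.
Eigenvalues λ = 1, -1 with eigenvectors (1,1), (1,-1).

y(t) = K_1e^(t) + K_2e^(-t)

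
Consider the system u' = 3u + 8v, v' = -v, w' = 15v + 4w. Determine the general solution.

Coefficient matrix A = [[3, 8, 0], [0, -1, 0], [0, 15, 4]].
det(A - λI) = 0 gives eigenvalues λ = 3, -1, 4.
For λ=3: eigenvector (1,0,0).
For λ=-1: eigenvector (2,-1,3).
For λ=4: eigenvector (0,0,1).
General solution: c_1e^(3t)(1,0,0) + c_2e^(-t)(2,-1,3) + c_3e^(4t)(0,0,1).

u(t) = c_1e^(3t) + 2c_2e^(-t), v(t) = -c_2e^(-t), w(t) = 3c_2e^(-t) + c_3e^(4t)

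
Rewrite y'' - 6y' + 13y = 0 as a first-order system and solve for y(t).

y(t) = K_1e^(3t)cos(2t) + K_2e^(3t)sin(2t)

Let x_1 = y, x_2 = y'. Then x_1' = x_2 and x_2' = -13x_1 + 6x_2.
A = [[0,1],[-13,6]]; det(A-λI) = λ^2 - 6λ + 13.
Eigenvalues λ = 3 ± 2i.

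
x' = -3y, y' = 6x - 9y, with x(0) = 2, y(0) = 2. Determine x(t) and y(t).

Coefficient matrix A = [[0, -3], [6, -9]].
Characteristic polynomial det(A - λI) = λ^2 + 9λ + 18 = 0.
Eigenvalues λ = -3, -6.
For λ=-3: (A-λI) row 1 is [3, -3], so an eigenvector is (1, 1).
For λ=-6: (A-λI) row 1 is [6, -3], so an eigenvector is (1, 2).
General solution: c_1e^(-3t)(1,1) + c_2e^(-6t)(1,2).
Applying x(0)=2, y(0)=2 gives c_1=2, c_2=0.

x(t) = 2e^(-3t), y(t) = 2e^(-3t)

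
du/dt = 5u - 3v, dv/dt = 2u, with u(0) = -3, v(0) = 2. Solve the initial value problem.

Coefficient matrix A = [[5, -3], [2, 0]].
Characteristic polynomial det(A - λI) = λ^2 - 5λ + 6 = 0.
Eigenvalues λ = 3, 2.
For λ=3: (A-λI) row 1 is [2, -3], so an eigenvector is (3, 2).
For λ=2: (A-λI) row 1 is [3, -3], so an eigenvector is (-1, -1).
General solution: C_1e^(3t)(3,2) + C_2e^(2t)(-1,-1).
Applying u(0)=-3, v(0)=2 gives C_1=-5, C_2=-12.

u(t) = -15e^(3t) + 12e^(2t), v(t) = -10e^(3t) + 12e^(2t)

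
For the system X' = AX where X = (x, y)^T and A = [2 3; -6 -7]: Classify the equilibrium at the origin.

stable node

A = [[2,3],[-6,-7]]; det(A-λI) = λ^2 + 5λ + 4.
λ = -4, -1: both negative.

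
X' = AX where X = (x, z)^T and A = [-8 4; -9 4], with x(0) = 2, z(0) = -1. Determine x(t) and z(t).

x(t) = -16te^(-2t) + 2e^(-2t), z(t) = -24te^(-2t) - e^(-2t)

Coefficient matrix A = [[-8, 4], [-9, 4]].
Characteristic polynomial det(A - λI) = λ^2 + 4λ + 4 = 0.
Single eigenvalue λ = -2 with algebraic multiplicity 2.
Eigenvector v = (2,3); generalized eigenvector w with (A-λI)w=v is (1,2).
General solution: e^(-2t)[c_1·v + c_2·(t·v + w)].
Applying x(0)=2, z(0)=-1 gives c_1=5, c_2=-8.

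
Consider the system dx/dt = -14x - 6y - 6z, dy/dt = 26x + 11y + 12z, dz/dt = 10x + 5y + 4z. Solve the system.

x(t) = c_1e^(-2t) - c_2e^(4t), y(t) = -2c_1e^(-2t) + 2c_2e^(4t) + c_3e^(-t), z(t) = c_2e^(4t) - c_3e^(-t)

Coefficient matrix A = [[-14, -6, -6], [26, 11, 12], [10, 5, 4]].
det(A - λI) = 0 gives eigenvalues λ = -2, 4, -1.
For λ=-2: eigenvector (1,-2,0).
For λ=4: eigenvector (-1,2,1).
For λ=-1: eigenvector (0,1,-1).
General solution: c_1e^(-2t)(1,-2,0) + c_2e^(4t)(-1,2,1) + c_3e^(-t)(0,1,-1).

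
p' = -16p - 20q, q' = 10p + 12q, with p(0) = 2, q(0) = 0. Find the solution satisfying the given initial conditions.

p(t) = -14e^(-2t)sin(2t) + 2e^(-2t)cos(2t), q(t) = 10e^(-2t)sin(2t)

Coefficient matrix A = [[-16, -20], [10, 12]].
Characteristic polynomial det(A - λI) = λ^2 + 4λ + 8 = 0.
Eigenvalues λ = -2 ± 2i (complex conjugate pair).
For λ=-2+2i: an eigenvector is (-1,1) - i(-3,2) = (-1 + 3i, 1 - 2i).
A real fundamental pair from Re and Im of e^((-2+2i)t)v: X_1 = e^(-2t)(cos(2t)·(-1,1) + sin(2t)·(-3,2)), X_2 = e^(-2t)(sin(2t)·(-1,1) - cos(2t)·(-3,2)).
General solution: C_1X_1 + C_2X_2.
Applying p(0)=2, q(0)=0 gives C_1=4, C_2=2.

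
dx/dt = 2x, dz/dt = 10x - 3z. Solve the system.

Coefficient matrix A = [[2, 0], [10, -3]].
Characteristic polynomial det(A - λI) = λ^2 + λ - 6 = 0.
Eigenvalues λ = -3, 2.
For λ=-3: (A-λI) row 1 is [5, 0], so an eigenvector is (0, -1).
For λ=2: (A-λI) row 2 is [10, -5], so an eigenvector is (-1, -2).
General solution: K_1e^(-3t)(0,-1) + K_2e^(2t)(-1,-2).

x(t) = -K_2e^(2t), z(t) = -K_1e^(-3t) - 2K_2e^(2t)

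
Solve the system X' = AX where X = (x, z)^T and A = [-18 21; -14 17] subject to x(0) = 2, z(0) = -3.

x(t) = -13e^(3t) + 15e^(-4t), z(t) = -13e^(3t) + 10e^(-4t)

Coefficient matrix A = [[-18, 21], [-14, 17]].
Characteristic polynomial det(A - λI) = λ^2 + λ - 12 = 0.
Eigenvalues λ = 3, -4.
For λ=3: (A-λI) row 1 is [-21, 21], so an eigenvector is (1, 1).
For λ=-4: (A-λI) row 1 is [-14, 21], so an eigenvector is (-3, -2).
General solution: K_1e^(3t)(1,1) + K_2e^(-4t)(-3,-2).
Applying x(0)=2, z(0)=-3 gives K_1=-13, K_2=-5.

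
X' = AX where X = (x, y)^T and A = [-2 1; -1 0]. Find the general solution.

x(t) = c_1e^(-t) + c_2te^(-t) - 3c_2e^(-t), y(t) = c_1e^(-t) + c_2te^(-t) - 2c_2e^(-t)

Coefficient matrix A = [[-2, 1], [-1, 0]].
Characteristic polynomial det(A - λI) = λ^2 + 2λ + 1 = 0.
Single eigenvalue λ = -1 with algebraic multiplicity 2.
Eigenvector v = (1,1); generalized eigenvector w with (A-λI)w=v is (-3,-2).
General solution: e^(-t)[c_1·v + c_2·(t·v + w)].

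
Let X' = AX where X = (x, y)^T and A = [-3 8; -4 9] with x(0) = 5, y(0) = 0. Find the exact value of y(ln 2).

-150

A = [[-3,8],[-4,9]]; eigenvalues λ = 1, 5.
Eigenvectors: (-2,-1) for λ=1, (-1,-1) for λ=5.
From the initial condition, c_1 = -5, c_2 = 5.
y(ln 2) = (-5)(2^1)(-1) + (5)(2^5)(-1) = -150.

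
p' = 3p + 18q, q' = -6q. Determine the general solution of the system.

Coefficient matrix A = [[3, 18], [0, -6]].
Characteristic polynomial det(A - λI) = λ^2 + 3λ - 18 = 0.
Eigenvalues λ = -6, 3.
For λ=-6: (A-λI) row 1 is [9, 18], so an eigenvector is (2, -1).
For λ=3: (A-λI) row 1 is [0, 18], so an eigenvector is (-1, 0).
General solution: c_1e^(-6t)(2,-1) + c_2e^(3t)(-1,0).

p(t) = 2c_1e^(-6t) - c_2e^(3t), q(t) = -c_1e^(-6t)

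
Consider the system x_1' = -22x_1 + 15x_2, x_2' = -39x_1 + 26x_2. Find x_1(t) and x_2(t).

x_1(t) = -2C_1e^(2t)sin(3t) - C_1e^(2t)cos(3t) - C_2e^(2t)sin(3t) + 2C_2e^(2t)cos(3t), x_2(t) = -3C_1e^(2t)sin(3t) - 2C_1e^(2t)cos(3t) - 2C_2e^(2t)sin(3t) + 3C_2e^(2t)cos(3t)

Coefficient matrix A = [[-22, 15], [-39, 26]].
Characteristic polynomial det(A - λI) = λ^2 - 4λ + 13 = 0.
Eigenvalues λ = 2 ± 3i (complex conjugate pair).
For λ=2+3i: an eigenvector is (-1,-2) - i(-2,-3) = (-1 + 2i, -2 + 3i).
A real fundamental pair from Re and Im of e^((2+3i)t)v: X_1 = e^(2t)(cos(3t)·(-1,-2) + sin(3t)·(-2,-3)), X_2 = e^(2t)(sin(3t)·(-1,-2) - cos(3t)·(-2,-3)).
General solution: C_1X_1 + C_2X_2.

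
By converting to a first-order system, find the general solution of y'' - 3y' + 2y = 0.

y(t) = K_1e^(2t) + K_2e^(t)

Let x_1 = y, x_2 = y'. Then x_1' = x_2 and x_2' = -2x_1 + 3x_2.
A = [[0,1],[-2,3]]; det(A-λI) = λ^2 - 3λ + 2.
Eigenvalues λ = 2, 1 with eigenvectors (1,2), (1,1).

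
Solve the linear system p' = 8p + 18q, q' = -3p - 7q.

Coefficient matrix A = [[8, 18], [-3, -7]].
Characteristic polynomial det(A - λI) = λ^2 - λ - 2 = 0.
Eigenvalues λ = -1, 2.
For λ=-1: (A-λI) row 1 is [9, 18], so an eigenvector is (2, -1).
For λ=2: (A-λI) row 1 is [6, 18], so an eigenvector is (3, -1).
General solution: C_1e^(-t)(2,-1) + C_2e^(2t)(3,-1).

p(t) = 2C_1e^(-t) + 3C_2e^(2t), q(t) = -C_1e^(-t) - C_2e^(2t)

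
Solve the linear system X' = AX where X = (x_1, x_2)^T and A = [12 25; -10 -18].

x_1(t) = c_1e^(-3t)sin(5t) + 2c_1e^(-3t)cos(5t) + 2c_2e^(-3t)sin(5t) - c_2e^(-3t)cos(5t), x_2(t) = -c_1e^(-3t)sin(5t) - c_1e^(-3t)cos(5t) - c_2e^(-3t)sin(5t) + c_2e^(-3t)cos(5t)

Coefficient matrix A = [[12, 25], [-10, -18]].
Characteristic polynomial det(A - λI) = λ^2 + 6λ + 34 = 0.
Eigenvalues λ = -3 ± 5i (complex conjugate pair).
For λ=-3+5i: an eigenvector is (2,-1) - i(1,-1) = (2 - i, -1 + i).
A real fundamental pair from Re and Im of e^((-3+5i)t)v: X_1 = e^(-3t)(cos(5t)·(2,-1) + sin(5t)·(1,-1)), X_2 = e^(-3t)(sin(5t)·(2,-1) - cos(5t)·(1,-1)).
General solution: c_1X_1 + c_2X_2.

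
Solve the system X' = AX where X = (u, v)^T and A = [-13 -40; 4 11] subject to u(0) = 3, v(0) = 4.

u(t) = -49e^(-t)sin(4t) + 3e^(-t)cos(4t), v(t) = 15e^(-t)sin(4t) + 4e^(-t)cos(4t)

Coefficient matrix A = [[-13, -40], [4, 11]].
Characteristic polynomial det(A - λI) = λ^2 + 2λ + 17 = 0.
Eigenvalues λ = -1 ± 4i (complex conjugate pair).
For λ=-1+4i: an eigenvector is (3,-1) - i(1,0) = (3 - i, -1).
A real fundamental pair from Re and Im of e^((-1+4i)t)v: X_1 = e^(-t)(cos(4t)·(3,-1) + sin(4t)·(1,0)), X_2 = e^(-t)(sin(4t)·(3,-1) - cos(4t)·(1,0)).
General solution: K_1X_1 + K_2X_2.
Applying u(0)=3, v(0)=4 gives K_1=-4, K_2=-15.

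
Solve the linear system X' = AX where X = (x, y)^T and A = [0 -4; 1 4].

Coefficient matrix A = [[0, -4], [1, 4]].
Characteristic polynomial det(A - λI) = λ^2 - 4λ + 4 = 0.
Single eigenvalue λ = 2 with algebraic multiplicity 2.
Eigenvector v = (2,-1); generalized eigenvector w with (A-λI)w=v is (3,-2).
General solution: e^(2t)[C_1·v + C_2·(t·v + w)].

x(t) = 2C_1e^(2t) + 2C_2te^(2t) + 3C_2e^(2t), y(t) = -C_1e^(2t) - C_2te^(2t) - 2C_2e^(2t)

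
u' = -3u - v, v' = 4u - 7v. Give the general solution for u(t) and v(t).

u(t) = -C_1e^(-5t) - C_2te^(-5t) - C_2e^(-5t), v(t) = -2C_1e^(-5t) - 2C_2te^(-5t) - C_2e^(-5t)

Coefficient matrix A = [[-3, -1], [4, -7]].
Characteristic polynomial det(A - λI) = λ^2 + 10λ + 25 = 0.
Single eigenvalue λ = -5 with algebraic multiplicity 2.
Eigenvector v = (-1,-2); generalized eigenvector w with (A-λI)w=v is (-1,-1).
General solution: e^(-5t)[C_1·v + C_2·(t·v + w)].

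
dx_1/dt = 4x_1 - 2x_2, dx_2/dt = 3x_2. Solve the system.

x_1(t) = c_1e^(4t) + 2c_2e^(3t), x_2(t) = c_2e^(3t)

Coefficient matrix A = [[4, -2], [0, 3]].
Characteristic polynomial det(A - λI) = λ^2 - 7λ + 12 = 0.
Eigenvalues λ = 4, 3.
For λ=4: (A-λI) row 1 is [0, -2], so an eigenvector is (1, 0).
For λ=3: (A-λI) row 1 is [1, -2], so an eigenvector is (2, 1).
General solution: c_1e^(4t)(1,0) + c_2e^(3t)(2,1).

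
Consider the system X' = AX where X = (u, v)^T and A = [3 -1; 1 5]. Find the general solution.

Coefficient matrix A = [[3, -1], [1, 5]].
Characteristic polynomial det(A - λI) = λ^2 - 8λ + 16 = 0.
Single eigenvalue λ = 4 with algebraic multiplicity 2.
Eigenvector v = (1,-1); generalized eigenvector w with (A-λI)w=v is (2,-3).
General solution: e^(4t)[K_1·v + K_2·(t·v + w)].

u(t) = K_1e^(4t) + K_2te^(4t) + 2K_2e^(4t), v(t) = -K_1e^(4t) - K_2te^(4t) - 3K_2e^(4t)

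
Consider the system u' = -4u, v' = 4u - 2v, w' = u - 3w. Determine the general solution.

Coefficient matrix A = [[-4, 0, 0], [4, -2, 0], [1, 0, -3]].
det(A - λI) = 0 gives eigenvalues λ = -4, -2, -3.
For λ=-4: eigenvector (1,-2,-1).
For λ=-2: eigenvector (0,1,0).
For λ=-3: eigenvector (0,0,1).
General solution: C_1e^(-4t)(1,-2,-1) + C_2e^(-2t)(0,1,0) + C_3e^(-3t)(0,0,1).

u(t) = C_1e^(-4t), v(t) = -2C_1e^(-4t) + C_2e^(-2t), w(t) = -C_1e^(-4t) + C_3e^(-3t)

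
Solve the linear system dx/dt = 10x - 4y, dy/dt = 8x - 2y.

x(t) = K_1e^(2t) - K_2e^(6t), y(t) = 2K_1e^(2t) - K_2e^(6t)

Coefficient matrix A = [[10, -4], [8, -2]].
Characteristic polynomial det(A - λI) = λ^2 - 8λ + 12 = 0.
Eigenvalues λ = 2, 6.
For λ=2: (A-λI) row 1 is [8, -4], so an eigenvector is (1, 2).
For λ=6: (A-λI) row 1 is [4, -4], so an eigenvector is (-1, -1).
General solution: K_1e^(2t)(1,2) + K_2e^(6t)(-1,-1).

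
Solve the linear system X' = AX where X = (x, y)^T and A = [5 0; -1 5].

x(t) = C_2e^(5t), y(t) = -C_1e^(5t) - C_2te^(5t) + C_2e^(5t)

Coefficient matrix A = [[5, 0], [-1, 5]].
Characteristic polynomial det(A - λI) = λ^2 - 10λ + 25 = 0.
Single eigenvalue λ = 5 with algebraic multiplicity 2.
Eigenvector v = (0,-1); generalized eigenvector w with (A-λI)w=v is (1,1).
General solution: e^(5t)[C_1·v + C_2·(t·v + w)].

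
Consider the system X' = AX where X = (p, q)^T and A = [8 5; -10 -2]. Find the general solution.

Coefficient matrix A = [[8, 5], [-10, -2]].
Characteristic polynomial det(A - λI) = λ^2 - 6λ + 34 = 0.
Eigenvalues λ = 3 ± 5i (complex conjugate pair).
For λ=3+5i: an eigenvector is (1,-1) - i(0,-1) = (1, -1 + i).
A real fundamental pair from Re and Im of e^((3+5i)t)v: X_1 = e^(3t)(cos(5t)·(1,-1) + sin(5t)·(0,-1)), X_2 = e^(3t)(sin(5t)·(1,-1) - cos(5t)·(0,-1)).
General solution: K_1X_1 + K_2X_2.

p(t) = K_1e^(3t)cos(5t) + K_2e^(3t)sin(5t), q(t) = -K_1e^(3t)sin(5t) - K_1e^(3t)cos(5t) - K_2e^(3t)sin(5t) + K_2e^(3t)cos(5t)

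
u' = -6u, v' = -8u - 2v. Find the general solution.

u(t) = -C_2e^(-6t), v(t) = C_1e^(-2t) - 2C_2e^(-6t)

Coefficient matrix A = [[-6, 0], [-8, -2]].
Characteristic polynomial det(A - λI) = λ^2 + 8λ + 12 = 0.
Eigenvalues λ = -2, -6.
For λ=-2: (A-λI) row 1 is [-4, 0], so an eigenvector is (0, 1).
For λ=-6: (A-λI) row 2 is [-8, 4], so an eigenvector is (-1, -2).
General solution: C_1e^(-2t)(0,1) + C_2e^(-6t)(-1,-2).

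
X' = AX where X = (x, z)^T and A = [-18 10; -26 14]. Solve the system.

Coefficient matrix A = [[-18, 10], [-26, 14]].
Characteristic polynomial det(A - λI) = λ^2 + 4λ + 8 = 0.
Eigenvalues λ = -2 ± 2i (complex conjugate pair).
For λ=-2+2i: an eigenvector is (2,3) - i(-1,-2) = (2 + i, 3 + 2i).
A real fundamental pair from Re and Im of e^((-2+2i)t)v: X_1 = e^(-2t)(cos(2t)·(2,3) + sin(2t)·(-1,-2)), X_2 = e^(-2t)(sin(2t)·(2,3) - cos(2t)·(-1,-2)).
General solution: K_1X_1 + K_2X_2.

x(t) = -K_1e^(-2t)sin(2t) + 2K_1e^(-2t)cos(2t) + 2K_2e^(-2t)sin(2t) + K_2e^(-2t)cos(2t), z(t) = -2K_1e^(-2t)sin(2t) + 3K_1e^(-2t)cos(2t) + 3K_2e^(-2t)sin(2t) + 2K_2e^(-2t)cos(2t)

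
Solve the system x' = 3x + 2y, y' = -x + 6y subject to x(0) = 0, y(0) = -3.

Coefficient matrix A = [[3, 2], [-1, 6]].
Characteristic polynomial det(A - λI) = λ^2 - 9λ + 20 = 0.
Eigenvalues λ = 4, 5.
For λ=4: (A-λI) row 1 is [-1, 2], so an eigenvector is (-2, -1).
For λ=5: (A-λI) row 1 is [-2, 2], so an eigenvector is (1, 1).
General solution: K_1e^(4t)(-2,-1) + K_2e^(5t)(1,1).
Applying x(0)=0, y(0)=-3 gives K_1=-3, K_2=-6.

x(t) = -6e^(5t) + 6e^(4t), y(t) = -6e^(5t) + 3e^(4t)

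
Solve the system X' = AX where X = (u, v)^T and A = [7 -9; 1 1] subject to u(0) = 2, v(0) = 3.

u(t) = -21te^(4t) + 2e^(4t), v(t) = -7te^(4t) + 3e^(4t)

Coefficient matrix A = [[7, -9], [1, 1]].
Characteristic polynomial det(A - λI) = λ^2 - 8λ + 16 = 0.
Single eigenvalue λ = 4 with algebraic multiplicity 2.
Eigenvector v = (-3,-1); generalized eigenvector w with (A-λI)w=v is (2,1).
General solution: e^(4t)[C_1·v + C_2·(t·v + w)].
Applying u(0)=2, v(0)=3 gives C_1=4, C_2=7.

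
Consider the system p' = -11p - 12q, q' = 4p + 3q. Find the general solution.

p(t) = 3C_1e^(-3t) + 2C_2e^(-5t), q(t) = -2C_1e^(-3t) - C_2e^(-5t)

Coefficient matrix A = [[-11, -12], [4, 3]].
Characteristic polynomial det(A - λI) = λ^2 + 8λ + 15 = 0.
Eigenvalues λ = -3, -5.
For λ=-3: (A-λI) row 1 is [-8, -12], so an eigenvector is (3, -2).
For λ=-5: (A-λI) row 1 is [-6, -12], so an eigenvector is (2, -1).
General solution: C_1e^(-3t)(3,-2) + C_2e^(-5t)(2,-1).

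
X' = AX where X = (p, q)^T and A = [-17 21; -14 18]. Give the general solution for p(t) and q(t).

Coefficient matrix A = [[-17, 21], [-14, 18]].
Characteristic polynomial det(A - λI) = λ^2 - λ - 12 = 0.
Eigenvalues λ = -3, 4.
For λ=-3: (A-λI) row 1 is [-14, 21], so an eigenvector is (-3, -2).
For λ=4: (A-λI) row 1 is [-21, 21], so an eigenvector is (-1, -1).
General solution: C_1e^(-3t)(-3,-2) + C_2e^(4t)(-1,-1).

p(t) = -3C_1e^(-3t) - C_2e^(4t), q(t) = -2C_1e^(-3t) - C_2e^(4t)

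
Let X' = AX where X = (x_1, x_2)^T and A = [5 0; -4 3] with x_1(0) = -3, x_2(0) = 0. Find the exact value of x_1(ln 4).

-3072

A = [[5,0],[-4,3]]; eigenvalues λ = 5, 3.
Eigenvectors: (-1,2) for λ=5, (0,-1) for λ=3.
From the initial condition, c_1 = 3, c_2 = 6.
x_1(ln 4) = (3)(4^5)(-1) + (6)(4^3)(0) = -3072.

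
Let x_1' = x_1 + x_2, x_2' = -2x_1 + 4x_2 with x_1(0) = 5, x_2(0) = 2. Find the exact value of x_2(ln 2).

-16

A = [[1,1],[-2,4]]; eigenvalues λ = 2, 3.
Eigenvectors: (-1,-1) for λ=2, (-1,-2) for λ=3.
From the initial condition, c_1 = -8, c_2 = 3.
x_2(ln 2) = (-8)(2^2)(-1) + (3)(2^3)(-2) = -16.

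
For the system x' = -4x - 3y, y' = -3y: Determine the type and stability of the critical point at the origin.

stable node

A = [[-4,-3],[0,-3]]; det(A-λI) = λ^2 + 7λ + 12.
λ = -3, -4: both negative.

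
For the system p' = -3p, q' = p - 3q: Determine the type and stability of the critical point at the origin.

A = [[-3,0],[1,-3]]; det(A-λI) = λ^2 + 6λ + 9.
repeated λ = -3 with a single eigenvector.

stable improper node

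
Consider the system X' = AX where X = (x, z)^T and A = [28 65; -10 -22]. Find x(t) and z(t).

x(t) = 3c_1e^(3t)sin(5t) - 2c_1e^(3t)cos(5t) - 2c_2e^(3t)sin(5t) - 3c_2e^(3t)cos(5t), z(t) = -c_1e^(3t)sin(5t) + c_1e^(3t)cos(5t) + c_2e^(3t)sin(5t) + c_2e^(3t)cos(5t)

Coefficient matrix A = [[28, 65], [-10, -22]].
Characteristic polynomial det(A - λI) = λ^2 - 6λ + 34 = 0.
Eigenvalues λ = 3 ± 5i (complex conjugate pair).
For λ=3+5i: an eigenvector is (-2,1) - i(3,-1) = (-2 - 3i, 1 + i).
A real fundamental pair from Re and Im of e^((3+5i)t)v: X_1 = e^(3t)(cos(5t)·(-2,1) + sin(5t)·(3,-1)), X_2 = e^(3t)(sin(5t)·(-2,1) - cos(5t)·(3,-1)).
General solution: c_1X_1 + c_2X_2.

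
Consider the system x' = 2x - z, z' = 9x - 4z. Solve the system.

Coefficient matrix A = [[2, -1], [9, -4]].
Characteristic polynomial det(A - λI) = λ^2 + 2λ + 1 = 0.
Single eigenvalue λ = -1 with algebraic multiplicity 2.
Eigenvector v = (1,3); generalized eigenvector w with (A-λI)w=v is (1,2).
General solution: e^(-t)[c_1·v + c_2·(t·v + w)].

x(t) = c_1e^(-t) + c_2te^(-t) + c_2e^(-t), z(t) = 3c_1e^(-t) + 3c_2te^(-t) + 2c_2e^(-t)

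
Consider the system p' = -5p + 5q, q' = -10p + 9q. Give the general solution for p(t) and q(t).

Coefficient matrix A = [[-5, 5], [-10, 9]].
Characteristic polynomial det(A - λI) = λ^2 - 4λ + 5 = 0.
Eigenvalues λ = 2 ± i (complex conjugate pair).
For λ=2+i: an eigenvector is (2,3) - i(1,1) = (2 - i, 3 - i).
A real fundamental pair from Re and Im of e^((2+i)t)v: X_1 = e^(2t)(cos(t)·(2,3) + sin(t)·(1,1)), X_2 = e^(2t)(sin(t)·(2,3) - cos(t)·(1,1)).
General solution: c_1X_1 + c_2X_2.

p(t) = c_1e^(2t)sin(t) + 2c_1e^(2t)cos(t) + 2c_2e^(2t)sin(t) - c_2e^(2t)cos(t), q(t) = c_1e^(2t)sin(t) + 3c_1e^(2t)cos(t) + 3c_2e^(2t)sin(t) - c_2e^(2t)cos(t)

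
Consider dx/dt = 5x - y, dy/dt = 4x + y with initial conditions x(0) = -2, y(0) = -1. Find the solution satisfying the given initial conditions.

x(t) = -3te^(3t) - 2e^(3t), y(t) = -6te^(3t) - e^(3t)

Coefficient matrix A = [[5, -1], [4, 1]].
Characteristic polynomial det(A - λI) = λ^2 - 6λ + 9 = 0.
Single eigenvalue λ = 3 with algebraic multiplicity 2.
Eigenvector v = (1,2); generalized eigenvector w with (A-λI)w=v is (2,3).
General solution: e^(3t)[C_1·v + C_2·(t·v + w)].
Applying x(0)=-2, y(0)=-1 gives C_1=4, C_2=-3.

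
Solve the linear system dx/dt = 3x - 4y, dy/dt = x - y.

Coefficient matrix A = [[3, -4], [1, -1]].
Characteristic polynomial det(A - λI) = λ^2 - 2λ + 1 = 0.
Single eigenvalue λ = 1 with algebraic multiplicity 2.
Eigenvector v = (-2,-1); generalized eigenvector w with (A-λI)w=v is (1,1).
General solution: e^(t)[c_1·v + c_2·(t·v + w)].

x(t) = -2c_1e^(t) - 2c_2te^(t) + c_2e^(t), y(t) = -c_1e^(t) - c_2te^(t) + c_2e^(t)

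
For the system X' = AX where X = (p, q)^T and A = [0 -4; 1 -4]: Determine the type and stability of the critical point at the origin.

stable improper node

A = [[0,-4],[1,-4]]; det(A-λI) = λ^2 + 4λ + 4.
repeated λ = -2 with a single eigenvector.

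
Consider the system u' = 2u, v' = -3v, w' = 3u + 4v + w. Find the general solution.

Coefficient matrix A = [[2, 0, 0], [0, -3, 0], [3, 4, 1]].
det(A - λI) = 0 gives eigenvalues λ = 2, -3, 1.
For λ=2: eigenvector (1,0,3).
For λ=-3: eigenvector (0,1,-1).
For λ=1: eigenvector (0,0,1).
General solution: C_1e^(2t)(1,0,3) + C_2e^(-3t)(0,1,-1) + C_3e^(t)(0,0,1).

u(t) = C_1e^(2t), v(t) = C_2e^(-3t), w(t) = 3C_1e^(2t) - C_2e^(-3t) + C_3e^(t)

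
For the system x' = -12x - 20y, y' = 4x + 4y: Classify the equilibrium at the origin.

A = [[-12,-20],[4,4]]; det(A-λI) = λ^2 + 8λ + 32.
λ = -4 ± 4i: negative real part.

stable spiral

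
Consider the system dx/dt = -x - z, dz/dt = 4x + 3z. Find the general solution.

Coefficient matrix A = [[-1, -1], [4, 3]].
Characteristic polynomial det(A - λI) = λ^2 - 2λ + 1 = 0.
Single eigenvalue λ = 1 with algebraic multiplicity 2.
Eigenvector v = (1,-2); generalized eigenvector w with (A-λI)w=v is (-1,1).
General solution: e^(t)[K_1·v + K_2·(t·v + w)].

x(t) = K_1e^(t) + K_2te^(t) - K_2e^(t), z(t) = -2K_1e^(t) - 2K_2te^(t) + K_2e^(t)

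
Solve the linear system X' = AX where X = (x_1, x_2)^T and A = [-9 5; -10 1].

Coefficient matrix A = [[-9, 5], [-10, 1]].
Characteristic polynomial det(A - λI) = λ^2 + 8λ + 41 = 0.
Eigenvalues λ = -4 ± 5i (complex conjugate pair).
For λ=-4+5i: an eigenvector is (1,1) - i(0,-1) = (1, 1 + i).
A real fundamental pair from Re and Im of e^((-4+5i)t)v: X_1 = e^(-4t)(cos(5t)·(1,1) + sin(5t)·(0,-1)), X_2 = e^(-4t)(sin(5t)·(1,1) - cos(5t)·(0,-1)).
General solution: K_1X_1 + K_2X_2.

x_1(t) = K_1e^(-4t)cos(5t) + K_2e^(-4t)sin(5t), x_2(t) = -K_1e^(-4t)sin(5t) + K_1e^(-4t)cos(5t) + K_2e^(-4t)sin(5t) + K_2e^(-4t)cos(5t)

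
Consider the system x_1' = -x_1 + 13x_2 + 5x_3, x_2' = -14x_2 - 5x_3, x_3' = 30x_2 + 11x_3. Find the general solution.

x_1(t) = -c_1e^(t) + c_2e^(-t) - c_3e^(-4t), x_2(t) = c_1e^(t) + c_3e^(-4t), x_3(t) = -3c_1e^(t) - 2c_3e^(-4t)

Coefficient matrix A = [[-1, 13, 5], [0, -14, -5], [0, 30, 11]].
det(A - λI) = 0 gives eigenvalues λ = 1, -1, -4.
For λ=1: eigenvector (-1,1,-3).
For λ=-1: eigenvector (1,0,0).
For λ=-4: eigenvector (-1,1,-2).
General solution: c_1e^(t)(-1,1,-3) + c_2e^(-t)(1,0,0) + c_3e^(-4t)(-1,1,-2).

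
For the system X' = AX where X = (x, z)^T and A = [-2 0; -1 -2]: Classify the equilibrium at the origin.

A = [[-2,0],[-1,-2]]; det(A-λI) = λ^2 + 4λ + 4.
repeated λ = -2 with a single eigenvector.

stable improper node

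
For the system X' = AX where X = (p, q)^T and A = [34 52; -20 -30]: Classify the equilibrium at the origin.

A = [[34,52],[-20,-30]]; det(A-λI) = λ^2 - 4λ + 20.
λ = 2 ± 4i: positive real part.

unstable spiral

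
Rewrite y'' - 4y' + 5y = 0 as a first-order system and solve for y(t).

y(t) = c_1e^(2t)cos(t) + c_2e^(2t)sin(t)

Let x_1 = y, x_2 = y'. Then x_1' = x_2 and x_2' = -5x_1 + 4x_2.
A = [[0,1],[-5,4]]; det(A-λI) = λ^2 - 4λ + 5.
Eigenvalues λ = 2 ± i.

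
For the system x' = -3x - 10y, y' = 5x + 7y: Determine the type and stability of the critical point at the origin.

A = [[-3,-10],[5,7]]; det(A-λI) = λ^2 - 4λ + 29.
λ = 2 ± 5i: positive real part.

unstable spiral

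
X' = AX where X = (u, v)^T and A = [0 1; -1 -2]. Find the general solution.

Coefficient matrix A = [[0, 1], [-1, -2]].
Characteristic polynomial det(A - λI) = λ^2 + 2λ + 1 = 0.
Single eigenvalue λ = -1 with algebraic multiplicity 2.
Eigenvector v = (-1,1); generalized eigenvector w with (A-λI)w=v is (-3,2).
General solution: e^(-t)[C_1·v + C_2·(t·v + w)].

u(t) = -C_1e^(-t) - C_2te^(-t) - 3C_2e^(-t), v(t) = C_1e^(-t) + C_2te^(-t) + 2C_2e^(-t)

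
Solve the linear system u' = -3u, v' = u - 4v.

Coefficient matrix A = [[-3, 0], [1, -4]].
Characteristic polynomial det(A - λI) = λ^2 + 7λ + 12 = 0.
Eigenvalues λ = -3, -4.
For λ=-3: (A-λI) row 2 is [1, -1], so an eigenvector is (-1, -1).
For λ=-4: (A-λI) row 1 is [1, 0], so an eigenvector is (0, 1).
General solution: C_1e^(-3t)(-1,-1) + C_2e^(-4t)(0,1).

u(t) = -C_1e^(-3t), v(t) = -C_1e^(-3t) + C_2e^(-4t)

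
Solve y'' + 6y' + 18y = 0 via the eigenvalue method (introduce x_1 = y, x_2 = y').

y(t) = C_1e^(-3t)cos(3t) + C_2e^(-3t)sin(3t)

Let x_1 = y, x_2 = y'. Then x_1' = x_2 and x_2' = -18x_1 - 6x_2.
A = [[0,1],[-18,-6]]; det(A-λI) = λ^2 + 6λ + 18.
Eigenvalues λ = -3 ± 3i.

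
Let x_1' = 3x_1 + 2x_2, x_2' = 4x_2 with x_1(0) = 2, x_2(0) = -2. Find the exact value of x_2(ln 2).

A = [[3,2],[0,4]]; eigenvalues λ = 3, 4.
Eigenvectors: (-1,0) for λ=3, (-2,-1) for λ=4.
From the initial condition, c_1 = -6, c_2 = 2.
x_2(ln 2) = (-6)(2^3)(0) + (2)(2^4)(-1) = -32.

-32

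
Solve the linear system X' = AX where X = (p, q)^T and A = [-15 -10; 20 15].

p(t) = c_1e^(-5t) - c_2e^(5t), q(t) = -c_1e^(-5t) + 2c_2e^(5t)

Coefficient matrix A = [[-15, -10], [20, 15]].
Characteristic polynomial det(A - λI) = λ^2 - 25 = 0.
Eigenvalues λ = -5, 5.
For λ=-5: (A-λI) row 1 is [-10, -10], so an eigenvector is (1, -1).
For λ=5: (A-λI) row 1 is [-20, -10], so an eigenvector is (-1, 2).
General solution: c_1e^(-5t)(1,-1) + c_2e^(5t)(-1,2).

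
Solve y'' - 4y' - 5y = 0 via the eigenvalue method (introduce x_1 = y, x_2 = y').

y(t) = C_1e^(-t) + C_2e^(5t)

Let x_1 = y, x_2 = y'. Then x_1' = x_2 and x_2' = 5x_1 + 4x_2.
A = [[0,1],[5,4]]; det(A-λI) = λ^2 - 4λ - 5.
Eigenvalues λ = -1, 5 with eigenvectors (1,-1), (1,5).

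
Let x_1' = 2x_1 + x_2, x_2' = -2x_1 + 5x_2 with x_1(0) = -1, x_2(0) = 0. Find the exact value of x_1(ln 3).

A = [[2,1],[-2,5]]; eigenvalues λ = 3, 4.
Eigenvectors: (-1,-1) for λ=3, (-1,-2) for λ=4.
From the initial condition, c_1 = 2, c_2 = -1.
x_1(ln 3) = (2)(3^3)(-1) + (-1)(3^4)(-1) = 27.

27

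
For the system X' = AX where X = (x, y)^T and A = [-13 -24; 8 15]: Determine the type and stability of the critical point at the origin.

saddle

A = [[-13,-24],[8,15]]; det(A-λI) = λ^2 - 2λ - 3.
λ = 3, -1: opposite signs.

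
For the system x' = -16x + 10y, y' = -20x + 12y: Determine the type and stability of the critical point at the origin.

stable spiral

A = [[-16,10],[-20,12]]; det(A-λI) = λ^2 + 4λ + 8.
λ = -2 ± 2i: negative real part.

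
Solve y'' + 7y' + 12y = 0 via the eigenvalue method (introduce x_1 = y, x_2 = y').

y(t) = K_1e^(-3t) + K_2e^(-4t)

Let x_1 = y, x_2 = y'. Then x_1' = x_2 and x_2' = -12x_1 - 7x_2.
A = [[0,1],[-12,-7]]; det(A-λI) = λ^2 + 7λ + 12.
Eigenvalues λ = -3, -4 with eigenvectors (1,-3), (1,-4).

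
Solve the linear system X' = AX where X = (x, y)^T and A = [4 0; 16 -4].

x(t) = -c_2e^(4t), y(t) = c_1e^(-4t) - 2c_2e^(4t)

Coefficient matrix A = [[4, 0], [16, -4]].
Characteristic polynomial det(A - λI) = λ^2 - 16 = 0.
Eigenvalues λ = -4, 4.
For λ=-4: (A-λI) row 1 is [8, 0], so an eigenvector is (0, 1).
For λ=4: (A-λI) row 2 is [16, -8], so an eigenvector is (-1, -2).
General solution: c_1e^(-4t)(0,1) + c_2e^(4t)(-1,-2).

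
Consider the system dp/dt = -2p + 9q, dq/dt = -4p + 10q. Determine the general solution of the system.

p(t) = 3C_1e^(4t) + 3C_2te^(4t) + C_2e^(4t), q(t) = 2C_1e^(4t) + 2C_2te^(4t) + C_2e^(4t)

Coefficient matrix A = [[-2, 9], [-4, 10]].
Characteristic polynomial det(A - λI) = λ^2 - 8λ + 16 = 0.
Single eigenvalue λ = 4 with algebraic multiplicity 2.
Eigenvector v = (3,2); generalized eigenvector w with (A-λI)w=v is (1,1).
General solution: e^(4t)[C_1·v + C_2·(t·v + w)].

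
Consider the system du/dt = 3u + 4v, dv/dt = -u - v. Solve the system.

Coefficient matrix A = [[3, 4], [-1, -1]].
Characteristic polynomial det(A - λI) = λ^2 - 2λ + 1 = 0.
Single eigenvalue λ = 1 with algebraic multiplicity 2.
Eigenvector v = (2,-1); generalized eigenvector w with (A-λI)w=v is (-1,1).
General solution: e^(t)[K_1·v + K_2·(t·v + w)].

u(t) = 2K_1e^(t) + 2K_2te^(t) - K_2e^(t), v(t) = -K_1e^(t) - K_2te^(t) + K_2e^(t)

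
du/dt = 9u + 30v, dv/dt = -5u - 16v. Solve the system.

Coefficient matrix A = [[9, 30], [-5, -16]].
Characteristic polynomial det(A - λI) = λ^2 + 7λ + 6 = 0.
Eigenvalues λ = -6, -1.
For λ=-6: (A-λI) row 1 is [15, 30], so an eigenvector is (2, -1).
For λ=-1: (A-λI) row 1 is [10, 30], so an eigenvector is (-3, 1).
General solution: c_1e^(-6t)(2,-1) + c_2e^(-t)(-3,1).

u(t) = 2c_1e^(-6t) - 3c_2e^(-t), v(t) = -c_1e^(-6t) + c_2e^(-t)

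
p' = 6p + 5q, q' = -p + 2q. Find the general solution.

Coefficient matrix A = [[6, 5], [-1, 2]].
Characteristic polynomial det(A - λI) = λ^2 - 8λ + 17 = 0.
Eigenvalues λ = 4 ± i (complex conjugate pair).
For λ=4+i: an eigenvector is (-2,1) - i(1,0) = (-2 - i, 1).
A real fundamental pair from Re and Im of e^((4+i)t)v: X_1 = e^(4t)(cos(t)·(-2,1) + sin(t)·(1,0)), X_2 = e^(4t)(sin(t)·(-2,1) - cos(t)·(1,0)).
General solution: c_1X_1 + c_2X_2.

p(t) = c_1e^(4t)sin(t) - 2c_1e^(4t)cos(t) - 2c_2e^(4t)sin(t) - c_2e^(4t)cos(t), q(t) = c_1e^(4t)cos(t) + c_2e^(4t)sin(t)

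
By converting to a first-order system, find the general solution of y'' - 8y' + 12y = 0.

Let x_1 = y, x_2 = y'. Then x_1' = x_2 and x_2' = -12x_1 + 8x_2.
A = [[0,1],[-12,8]]; det(A-λI) = λ^2 - 8λ + 12.
Eigenvalues λ = 2, 6 with eigenvectors (1,2), (1,6).

y(t) = K_1e^(2t) + K_2e^(6t)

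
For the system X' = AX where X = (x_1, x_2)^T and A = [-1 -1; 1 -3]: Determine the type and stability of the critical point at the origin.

stable improper node

A = [[-1,-1],[1,-3]]; det(A-λI) = λ^2 + 4λ + 4.
repeated λ = -2 with a single eigenvector.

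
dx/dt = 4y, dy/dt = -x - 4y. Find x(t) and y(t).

Coefficient matrix A = [[0, 4], [-1, -4]].
Characteristic polynomial det(A - λI) = λ^2 + 4λ + 4 = 0.
Single eigenvalue λ = -2 with algebraic multiplicity 2.
Eigenvector v = (-2,1); generalized eigenvector w with (A-λI)w=v is (-1,0).
General solution: e^(-2t)[c_1·v + c_2·(t·v + w)].

x(t) = -2c_1e^(-2t) - 2c_2te^(-2t) - c_2e^(-2t), y(t) = c_1e^(-2t) + c_2te^(-2t)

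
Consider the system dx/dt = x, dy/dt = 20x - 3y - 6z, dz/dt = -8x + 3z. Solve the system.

x(t) = K_1e^(t), y(t) = -K_1e^(t) + K_2e^(-3t) - K_3e^(3t), z(t) = 4K_1e^(t) + K_3e^(3t)

Coefficient matrix A = [[1, 0, 0], [20, -3, -6], [-8, 0, 3]].
det(A - λI) = 0 gives eigenvalues λ = 1, -3, 3.
For λ=1: eigenvector (1,-1,4).
For λ=-3: eigenvector (0,1,0).
For λ=3: eigenvector (0,-1,1).
General solution: K_1e^(t)(1,-1,4) + K_2e^(-3t)(0,1,0) + K_3e^(3t)(0,-1,1).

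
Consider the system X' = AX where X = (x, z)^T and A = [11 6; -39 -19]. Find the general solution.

Coefficient matrix A = [[11, 6], [-39, -19]].
Characteristic polynomial det(A - λI) = λ^2 + 8λ + 25 = 0.
Eigenvalues λ = -4 ± 3i (complex conjugate pair).
For λ=-4+3i: an eigenvector is (1,-3) - i(-1,2) = (1 + i, -3 - 2i).
A real fundamental pair from Re and Im of e^((-4+3i)t)v: X_1 = e^(-4t)(cos(3t)·(1,-3) + sin(3t)·(-1,2)), X_2 = e^(-4t)(sin(3t)·(1,-3) - cos(3t)·(-1,2)).
General solution: C_1X_1 + C_2X_2.

x(t) = -C_1e^(-4t)sin(3t) + C_1e^(-4t)cos(3t) + C_2e^(-4t)sin(3t) + C_2e^(-4t)cos(3t), z(t) = 2C_1e^(-4t)sin(3t) - 3C_1e^(-4t)cos(3t) - 3C_2e^(-4t)sin(3t) - 2C_2e^(-4t)cos(3t)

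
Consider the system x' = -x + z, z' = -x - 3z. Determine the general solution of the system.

x(t) = -K_1e^(-2t) - K_2te^(-2t), z(t) = K_1e^(-2t) + K_2te^(-2t) - K_2e^(-2t)

Coefficient matrix A = [[-1, 1], [-1, -3]].
Characteristic polynomial det(A - λI) = λ^2 + 4λ + 4 = 0.
Single eigenvalue λ = -2 with algebraic multiplicity 2.
Eigenvector v = (-1,1); generalized eigenvector w with (A-λI)w=v is (0,-1).
General solution: e^(-2t)[K_1·v + K_2·(t·v + w)].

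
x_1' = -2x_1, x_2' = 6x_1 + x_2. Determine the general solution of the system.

x_1(t) = C_2e^(-2t), x_2(t) = C_1e^(t) - 2C_2e^(-2t)

Coefficient matrix A = [[-2, 0], [6, 1]].
Characteristic polynomial det(A - λI) = λ^2 + λ - 2 = 0.
Eigenvalues λ = 1, -2.
For λ=1: (A-λI) row 1 is [-3, 0], so an eigenvector is (0, 1).
For λ=-2: (A-λI) row 2 is [6, 3], so an eigenvector is (1, -2).
General solution: C_1e^(t)(0,1) + C_2e^(-2t)(1,-2).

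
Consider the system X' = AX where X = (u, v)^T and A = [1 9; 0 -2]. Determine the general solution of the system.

Coefficient matrix A = [[1, 9], [0, -2]].
Characteristic polynomial det(A - λI) = λ^2 + λ - 2 = 0.
Eigenvalues λ = 1, -2.
For λ=1: (A-λI) row 1 is [0, 9], so an eigenvector is (-1, 0).
For λ=-2: (A-λI) row 1 is [3, 9], so an eigenvector is (3, -1).
General solution: c_1e^(t)(-1,0) + c_2e^(-2t)(3,-1).

u(t) = -c_1e^(t) + 3c_2e^(-2t), v(t) = -c_2e^(-2t)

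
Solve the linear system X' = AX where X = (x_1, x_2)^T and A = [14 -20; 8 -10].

Coefficient matrix A = [[14, -20], [8, -10]].
Characteristic polynomial det(A - λI) = λ^2 - 4λ + 20 = 0.
Eigenvalues λ = 2 ± 4i (complex conjugate pair).
For λ=2+4i: an eigenvector is (1,1) - i(-2,-1) = (1 + 2i, 1 + i).
A real fundamental pair from Re and Im of e^((2+4i)t)v: X_1 = e^(2t)(cos(4t)·(1,1) + sin(4t)·(-2,-1)), X_2 = e^(2t)(sin(4t)·(1,1) - cos(4t)·(-2,-1)).
General solution: c_1X_1 + c_2X_2.

x_1(t) = -2c_1e^(2t)sin(4t) + c_1e^(2t)cos(4t) + c_2e^(2t)sin(4t) + 2c_2e^(2t)cos(4t), x_2(t) = -c_1e^(2t)sin(4t) + c_1e^(2t)cos(4t) + c_2e^(2t)sin(4t) + c_2e^(2t)cos(4t)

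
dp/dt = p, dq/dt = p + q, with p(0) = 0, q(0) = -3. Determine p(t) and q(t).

p(t) = 0, q(t) = -3e^(t)

Coefficient matrix A = [[1, 0], [1, 1]].
Characteristic polynomial det(A - λI) = λ^2 - 2λ + 1 = 0.
Single eigenvalue λ = 1 with algebraic multiplicity 2.
Eigenvector v = (0,-1); generalized eigenvector w with (A-λI)w=v is (-1,2).
General solution: e^(t)[K_1·v + K_2·(t·v + w)].
Applying p(0)=0, q(0)=-3 gives K_1=3, K_2=0.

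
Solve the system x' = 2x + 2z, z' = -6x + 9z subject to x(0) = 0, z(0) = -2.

x(t) = -4e^(6t) + 4e^(5t), z(t) = -8e^(6t) + 6e^(5t)

Coefficient matrix A = [[2, 2], [-6, 9]].
Characteristic polynomial det(A - λI) = λ^2 - 11λ + 30 = 0.
Eigenvalues λ = 6, 5.
For λ=6: (A-λI) row 1 is [-4, 2], so an eigenvector is (-1, -2).
For λ=5: (A-λI) row 1 is [-3, 2], so an eigenvector is (-2, -3).
General solution: K_1e^(6t)(-1,-2) + K_2e^(5t)(-2,-3).
Applying x(0)=0, z(0)=-2 gives K_1=4, K_2=-2.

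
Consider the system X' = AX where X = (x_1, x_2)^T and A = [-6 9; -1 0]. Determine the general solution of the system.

Coefficient matrix A = [[-6, 9], [-1, 0]].
Characteristic polynomial det(A - λI) = λ^2 + 6λ + 9 = 0.
Single eigenvalue λ = -3 with algebraic multiplicity 2.
Eigenvector v = (-3,-1); generalized eigenvector w with (A-λI)w=v is (-2,-1).
General solution: e^(-3t)[C_1·v + C_2·(t·v + w)].

x_1(t) = -3C_1e^(-3t) - 3C_2te^(-3t) - 2C_2e^(-3t), x_2(t) = -C_1e^(-3t) - C_2te^(-3t) - C_2e^(-3t)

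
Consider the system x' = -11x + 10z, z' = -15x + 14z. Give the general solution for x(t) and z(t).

Coefficient matrix A = [[-11, 10], [-15, 14]].
Characteristic polynomial det(A - λI) = λ^2 - 3λ - 4 = 0.
Eigenvalues λ = -1, 4.
For λ=-1: (A-λI) row 1 is [-10, 10], so an eigenvector is (-1, -1).
For λ=4: (A-λI) row 1 is [-15, 10], so an eigenvector is (-2, -3).
General solution: c_1e^(-t)(-1,-1) + c_2e^(4t)(-2,-3).

x(t) = -c_1e^(-t) - 2c_2e^(4t), z(t) = -c_1e^(-t) - 3c_2e^(4t)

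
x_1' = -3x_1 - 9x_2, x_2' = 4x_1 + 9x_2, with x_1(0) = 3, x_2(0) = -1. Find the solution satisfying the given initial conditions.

Coefficient matrix A = [[-3, -9], [4, 9]].
Characteristic polynomial det(A - λI) = λ^2 - 6λ + 9 = 0.
Single eigenvalue λ = 3 with algebraic multiplicity 2.
Eigenvector v = (3,-2); generalized eigenvector w with (A-λI)w=v is (1,-1).
General solution: e^(3t)[K_1·v + K_2·(t·v + w)].
Applying x_1(0)=3, x_2(0)=-1 gives K_1=2, K_2=-3.

x_1(t) = -9te^(3t) + 3e^(3t), x_2(t) = 6te^(3t) - e^(3t)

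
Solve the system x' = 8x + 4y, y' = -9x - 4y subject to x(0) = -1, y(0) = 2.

Coefficient matrix A = [[8, 4], [-9, -4]].
Characteristic polynomial det(A - λI) = λ^2 - 4λ + 4 = 0.
Single eigenvalue λ = 2 with algebraic multiplicity 2.
Eigenvector v = (-2,3); generalized eigenvector w with (A-λI)w=v is (1,-2).
General solution: e^(2t)[K_1·v + K_2·(t·v + w)].
Applying x(0)=-1, y(0)=2 gives K_1=0, K_2=-1.

x(t) = 2te^(2t) - e^(2t), y(t) = -3te^(2t) + 2e^(2t)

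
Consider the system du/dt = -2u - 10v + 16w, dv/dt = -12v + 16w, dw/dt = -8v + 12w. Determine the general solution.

Coefficient matrix A = [[-2, -10, 16], [0, -12, 16], [0, -8, 12]].
det(A - λI) = 0 gives eigenvalues λ = -2, 4, -4.
For λ=-2: eigenvector (1,0,0).
For λ=4: eigenvector (1,1,1).
For λ=-4: eigenvector (-2,-2,-1).
General solution: C_1e^(-2t)(1,0,0) + C_2e^(4t)(1,1,1) + C_3e^(-4t)(-2,-2,-1).

u(t) = C_1e^(-2t) + C_2e^(4t) - 2C_3e^(-4t), v(t) = C_2e^(4t) - 2C_3e^(-4t), w(t) = C_2e^(4t) - C_3e^(-4t)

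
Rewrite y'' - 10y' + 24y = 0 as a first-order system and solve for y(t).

Let x_1 = y, x_2 = y'. Then x_1' = x_2 and x_2' = -24x_1 + 10x_2.
A = [[0,1],[-24,10]]; det(A-λI) = λ^2 - 10λ + 24.
Eigenvalues λ = 4, 6 with eigenvectors (1,4), (1,6).

y(t) = K_1e^(4t) + K_2e^(6t)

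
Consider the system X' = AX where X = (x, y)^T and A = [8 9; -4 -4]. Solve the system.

Coefficient matrix A = [[8, 9], [-4, -4]].
Characteristic polynomial det(A - λI) = λ^2 - 4λ + 4 = 0.
Single eigenvalue λ = 2 with algebraic multiplicity 2.
Eigenvector v = (3,-2); generalized eigenvector w with (A-λI)w=v is (-1,1).
General solution: e^(2t)[c_1·v + c_2·(t·v + w)].

x(t) = 3c_1e^(2t) + 3c_2te^(2t) - c_2e^(2t), y(t) = -2c_1e^(2t) - 2c_2te^(2t) + c_2e^(2t)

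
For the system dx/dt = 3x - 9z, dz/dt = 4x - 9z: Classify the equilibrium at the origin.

A = [[3,-9],[4,-9]]; det(A-λI) = λ^2 + 6λ + 9.
repeated λ = -3 with a single eigenvector.

stable improper node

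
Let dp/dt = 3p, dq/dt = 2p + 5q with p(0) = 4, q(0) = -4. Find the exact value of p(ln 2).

32

A = [[3,0],[2,5]]; eigenvalues λ = 5, 3.
Eigenvectors: (0,1) for λ=5, (-1,1) for λ=3.
From the initial condition, c_1 = 0, c_2 = -4.
p(ln 2) = (0)(2^5)(0) + (-4)(2^3)(-1) = 32.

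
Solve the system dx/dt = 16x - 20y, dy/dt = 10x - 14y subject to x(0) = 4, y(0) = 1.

Coefficient matrix A = [[16, -20], [10, -14]].
Characteristic polynomial det(A - λI) = λ^2 - 2λ - 24 = 0.
Eigenvalues λ = -4, 6.
For λ=-4: (A-λI) row 1 is [20, -20], so an eigenvector is (-1, -1).
For λ=6: (A-λI) row 1 is [10, -20], so an eigenvector is (-2, -1).
General solution: C_1e^(-4t)(-1,-1) + C_2e^(6t)(-2,-1).
Applying x(0)=4, y(0)=1 gives C_1=2, C_2=-3.

x(t) = 6e^(6t) - 2e^(-4t), y(t) = 3e^(6t) - 2e^(-4t)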